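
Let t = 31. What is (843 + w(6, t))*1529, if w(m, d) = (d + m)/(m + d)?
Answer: 1290476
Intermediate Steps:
w(m, d) = 1 (w(m, d) = (d + m)/(d + m) = 1)
(843 + w(6, t))*1529 = (843 + 1)*1529 = 844*1529 = 1290476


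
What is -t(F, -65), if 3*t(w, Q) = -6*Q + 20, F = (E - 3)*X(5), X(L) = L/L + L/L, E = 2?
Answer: -410/3 ≈ -136.67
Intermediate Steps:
X(L) = 2 (X(L) = 1 + 1 = 2)
F = -2 (F = (2 - 3)*2 = -1*2 = -2)
t(w, Q) = 20/3 - 2*Q (t(w, Q) = (-6*Q + 20)/3 = (20 - 6*Q)/3 = 20/3 - 2*Q)
-t(F, -65) = -(20/3 - 2*(-65)) = -(20/3 + 130) = -1*410/3 = -410/3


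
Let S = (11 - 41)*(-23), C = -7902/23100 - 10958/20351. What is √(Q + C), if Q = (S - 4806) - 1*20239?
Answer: 23*I*√11305795403737142/15670270 ≈ 156.06*I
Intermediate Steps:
C = -68990567/78351350 (C = -7902*1/23100 - 10958*1/20351 = -1317/3850 - 10958/20351 = -68990567/78351350 ≈ -0.88053)
S = 690 (S = -30*(-23) = 690)
Q = -24355 (Q = (690 - 4806) - 1*20239 = -4116 - 20239 = -24355)
√(Q + C) = √(-24355 - 68990567/78351350) = √(-1908316119817/78351350) = 23*I*√11305795403737142/15670270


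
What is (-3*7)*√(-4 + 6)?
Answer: -21*√2 ≈ -29.698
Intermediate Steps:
(-3*7)*√(-4 + 6) = -21*√2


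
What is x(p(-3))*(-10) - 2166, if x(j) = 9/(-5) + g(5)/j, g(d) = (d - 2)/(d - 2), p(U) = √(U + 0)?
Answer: -2148 + 10*I*√3/3 ≈ -2148.0 + 5.7735*I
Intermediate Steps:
p(U) = √U
g(d) = 1 (g(d) = (-2 + d)/(-2 + d) = 1)
x(j) = -9/5 + 1/j (x(j) = 9/(-5) + 1/j = 9*(-⅕) + 1/j = -9/5 + 1/j)
x(p(-3))*(-10) - 2166 = (-9/5 + 1/(√(-3)))*(-10) - 2166 = (-9/5 + 1/(I*√3))*(-10) - 2166 = (-9/5 - I*√3/3)*(-10) - 2166 = (18 + 10*I*√3/3) - 2166 = -2148 + 10*I*√3/3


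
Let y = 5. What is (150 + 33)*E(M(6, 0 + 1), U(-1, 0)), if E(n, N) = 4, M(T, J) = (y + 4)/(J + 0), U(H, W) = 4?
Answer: 732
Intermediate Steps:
M(T, J) = 9/J (M(T, J) = (5 + 4)/(J + 0) = 9/J)
(150 + 33)*E(M(6, 0 + 1), U(-1, 0)) = (150 + 33)*4 = 183*4 = 732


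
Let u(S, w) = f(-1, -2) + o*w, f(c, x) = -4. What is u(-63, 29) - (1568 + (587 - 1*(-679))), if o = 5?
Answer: -2693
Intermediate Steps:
u(S, w) = -4 + 5*w
u(-63, 29) - (1568 + (587 - 1*(-679))) = (-4 + 5*29) - (1568 + (587 - 1*(-679))) = (-4 + 145) - (1568 + (587 + 679)) = 141 - (1568 + 1266) = 141 - 1*2834 = 141 - 2834 = -2693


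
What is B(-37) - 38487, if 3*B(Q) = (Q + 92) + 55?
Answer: -115351/3 ≈ -38450.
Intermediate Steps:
B(Q) = 49 + Q/3 (B(Q) = ((Q + 92) + 55)/3 = ((92 + Q) + 55)/3 = (147 + Q)/3 = 49 + Q/3)
B(-37) - 38487 = (49 + (⅓)*(-37)) - 38487 = (49 - 37/3) - 38487 = 110/3 - 38487 = -115351/3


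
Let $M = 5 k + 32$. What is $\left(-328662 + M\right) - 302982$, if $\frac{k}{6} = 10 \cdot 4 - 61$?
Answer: $-632242$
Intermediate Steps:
$k = -126$ ($k = 6 \left(10 \cdot 4 - 61\right) = 6 \left(40 - 61\right) = 6 \left(-21\right) = -126$)
$M = -598$ ($M = 5 \left(-126\right) + 32 = -630 + 32 = -598$)
$\left(-328662 + M\right) - 302982 = \left(-328662 - 598\right) - 302982 = -329260 - 302982 = -632242$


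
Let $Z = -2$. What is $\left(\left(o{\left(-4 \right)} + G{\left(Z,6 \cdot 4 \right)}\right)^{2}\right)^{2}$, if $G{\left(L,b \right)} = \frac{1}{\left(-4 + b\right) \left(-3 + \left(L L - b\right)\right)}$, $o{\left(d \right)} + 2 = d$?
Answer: $\frac{58111973780641}{44774560000} \approx 1297.9$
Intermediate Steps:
$o{\left(d \right)} = -2 + d$
$G{\left(L,b \right)} = \frac{1}{\left(-4 + b\right) \left(-3 + L^{2} - b\right)}$ ($G{\left(L,b \right)} = \frac{1}{\left(-4 + b\right) \left(-3 + \left(L^{2} - b\right)\right)} = \frac{1}{\left(-4 + b\right) \left(-3 + L^{2} - b\right)}$)
$\left(\left(o{\left(-4 \right)} + G{\left(Z,6 \cdot 4 \right)}\right)^{2}\right)^{2} = \left(\left(\left(-2 - 4\right) + \frac{1}{12 + 6 \cdot 4 - \left(6 \cdot 4\right)^{2} - 4 \left(-2\right)^{2} + 6 \cdot 4 \left(-2\right)^{2}}\right)^{2}\right)^{2} = \left(\left(-6 + \frac{1}{12 + 24 - 24^{2} - 16 + 24 \cdot 4}\right)^{2}\right)^{2} = \left(\left(-6 + \frac{1}{12 + 24 - 576 - 16 + 96}\right)^{2}\right)^{2} = \left(\left(-6 + \frac{1}{-460}\right)^{2}\right)^{2} = \left(\left(-6 - \frac{1}{460}\right)^{2}\right)^{2} = \left(\left(- \frac{2761}{460}\right)^{2}\right)^{2} = \left(\frac{7623121}{211600}\right)^{2} = \frac{58111973780641}{44774560000}$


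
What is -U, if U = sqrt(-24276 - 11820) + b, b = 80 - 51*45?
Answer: 2215 - 16*I*sqrt(141) ≈ 2215.0 - 189.99*I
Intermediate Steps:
b = -2215 (b = 80 - 2295 = -2215)
U = -2215 + 16*I*sqrt(141) (U = sqrt(-24276 - 11820) - 2215 = sqrt(-36096) - 2215 = 16*I*sqrt(141) - 2215 = -2215 + 16*I*sqrt(141) ≈ -2215.0 + 189.99*I)
-U = -(-2215 + 16*I*sqrt(141)) = 2215 - 16*I*sqrt(141)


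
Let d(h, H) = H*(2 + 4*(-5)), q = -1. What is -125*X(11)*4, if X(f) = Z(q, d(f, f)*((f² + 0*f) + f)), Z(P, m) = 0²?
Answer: 0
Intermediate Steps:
d(h, H) = -18*H (d(h, H) = H*(2 - 20) = H*(-18) = -18*H)
Z(P, m) = 0
X(f) = 0
-125*X(11)*4 = -0*4 = -125*0 = 0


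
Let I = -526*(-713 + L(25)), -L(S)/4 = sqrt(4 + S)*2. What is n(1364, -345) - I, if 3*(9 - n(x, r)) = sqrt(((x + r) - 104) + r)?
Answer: -375029 - 4208*sqrt(29) - sqrt(570)/3 ≈ -3.9770e+5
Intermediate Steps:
n(x, r) = 9 - sqrt(-104 + x + 2*r)/3 (n(x, r) = 9 - sqrt(((x + r) - 104) + r)/3 = 9 - sqrt(((r + x) - 104) + r)/3 = 9 - sqrt((-104 + r + x) + r)/3 = 9 - sqrt(-104 + x + 2*r)/3)
L(S) = -8*sqrt(4 + S) (L(S) = -4*sqrt(4 + S)*2 = -8*sqrt(4 + S))
I = 375038 + 4208*sqrt(29) (I = -526*(-713 - 8*sqrt(4 + 25)) = -526*(-713 - 8*sqrt(29)) = 375038 + 4208*sqrt(29) ≈ 3.9770e+5)
n(1364, -345) - I = (9 - sqrt(-104 + 1364 + 2*(-345))/3) - (375038 + 4208*sqrt(29)) = (9 - sqrt(-104 + 1364 - 690)/3) + (-375038 - 4208*sqrt(29)) = (9 - sqrt(570)/3) + (-375038 - 4208*sqrt(29)) = -375029 - 4208*sqrt(29) - sqrt(570)/3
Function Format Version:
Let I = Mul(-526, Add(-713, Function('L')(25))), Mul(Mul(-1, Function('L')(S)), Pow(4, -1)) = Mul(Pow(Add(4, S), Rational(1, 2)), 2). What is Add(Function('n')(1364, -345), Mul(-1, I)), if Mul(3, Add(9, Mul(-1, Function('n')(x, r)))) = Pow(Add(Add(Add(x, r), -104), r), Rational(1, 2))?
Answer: Add(-375029, Mul(-4208, Pow(29, Rational(1, 2))), Mul(Rational(-1, 3), Pow(570, Rational(1, 2)))) ≈ -3.9770e+5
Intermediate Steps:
Function('n')(x, r) = Add(9, Mul(Rational(-1, 3), Pow(Add(-104, x, Mul(2, r)), Rational(1, 2)))) (Function('n')(x, r) = Add(9, Mul(Rational(-1, 3), Pow(Add(Add(Add(x, r), -104), r), Rational(1, 2)))) = Add(9, Mul(Rational(-1, 3), Pow(Add(Add(Add(r, x), -104), r), Rational(1, 2)))) = Add(9, Mul(Rational(-1, 3), Pow(Add(Add(-104, r, x), r), Rational(1, 2)))) = Add(9, Mul(Rational(-1, 3), Pow(Add(-104, x, Mul(2, r)), Rational(1, 2)))))
Function('L')(S) = Mul(-8, Pow(Add(4, S), Rational(1, 2))) (Function('L')(S) = Mul(-4, Mul(Pow(Add(4, S), Rational(1, 2)), 2)) = Mul(-4, Mul(2, Pow(Add(4, S), Rational(1, 2)))) = Mul(-8, Pow(Add(4, S), Rational(1, 2))))
I = Add(375038, Mul(4208, Pow(29, Rational(1, 2)))) (I = Mul(-526, Add(-713, Mul(-8, Pow(Add(4, 25), Rational(1, 2))))) = Mul(-526, Add(-713, Mul(-8, Pow(29, Rational(1, 2))))) = Add(375038, Mul(4208, Pow(29, Rational(1, 2)))) ≈ 3.9770e+5)
Add(Function('n')(1364, -345), Mul(-1, I)) = Add(Add(9, Mul(Rational(-1, 3), Pow(Add(-104, 1364, Mul(2, -345)), Rational(1, 2)))), Mul(-1, Add(375038, Mul(4208, Pow(29, Rational(1, 2)))))) = Add(Add(9, Mul(Rational(-1, 3), Pow(Add(-104, 1364, -690), Rational(1, 2)))), Add(-375038, Mul(-4208, Pow(29, Rational(1, 2))))) = Add(Add(9, Mul(Rational(-1, 3), Pow(570, Rational(1, 2)))), Add(-375038, Mul(-4208, Pow(29, Rational(1, 2))))) = Add(-375029, Mul(-4208, Pow(29, Rational(1, 2))), Mul(Rational(-1, 3), Pow(570, Rational(1, 2))))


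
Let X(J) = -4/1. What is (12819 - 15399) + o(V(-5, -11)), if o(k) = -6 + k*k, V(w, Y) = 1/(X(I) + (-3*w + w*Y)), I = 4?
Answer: -11264615/4356 ≈ -2586.0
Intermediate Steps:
X(J) = -4 (X(J) = -4*1 = -4)
V(w, Y) = 1/(-4 - 3*w + Y*w) (V(w, Y) = 1/(-4 + (-3*w + w*Y)) = 1/(-4 + (-3*w + Y*w)) = 1/(-4 - 3*w + Y*w))
o(k) = -6 + k**2
(12819 - 15399) + o(V(-5, -11)) = (12819 - 15399) + (-6 + (1/(-4 - 3*(-5) - 11*(-5)))**2) = -2580 + (-6 + (1/(-4 + 15 + 55))**2) = -2580 + (-6 + (1/66)**2) = -2580 + (-6 + 1/4356) = -2580 - 26135/4356 = -11264615/4356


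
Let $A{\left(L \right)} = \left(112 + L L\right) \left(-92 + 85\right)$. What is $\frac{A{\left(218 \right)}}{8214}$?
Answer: $- \frac{166726}{4107} \approx -40.596$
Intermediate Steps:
$A{\left(L \right)} = -784 - 7 L^{2}$ ($A{\left(L \right)} = \left(112 + L^{2}\right) \left(-7\right) = -784 - 7 L^{2}$)
$\frac{A{\left(218 \right)}}{8214} = \frac{-784 - 7 \cdot 218^{2}}{8214} = \left(-784 - 332668\right) \frac{1}{8214} = \left(-333452\right) \frac{1}{8214} = - \frac{166726}{4107}$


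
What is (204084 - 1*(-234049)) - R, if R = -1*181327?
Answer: 619460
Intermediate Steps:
R = -181327
(204084 - 1*(-234049)) - R = (204084 - 1*(-234049)) - 1*(-181327) = (204084 + 234049) + 181327 = 438133 + 181327 = 619460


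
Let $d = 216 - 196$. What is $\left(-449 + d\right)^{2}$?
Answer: $184041$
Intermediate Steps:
$d = 20$
$\left(-449 + d\right)^{2} = \left(-449 + 20\right)^{2} = \left(-429\right)^{2} = 184041$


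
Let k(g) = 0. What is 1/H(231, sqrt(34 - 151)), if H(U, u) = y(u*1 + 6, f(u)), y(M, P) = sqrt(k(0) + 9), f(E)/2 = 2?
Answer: 1/3 ≈ 0.33333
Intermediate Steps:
f(E) = 4 (f(E) = 2*2 = 4)
y(M, P) = 3 (y(M, P) = sqrt(0 + 9) = sqrt(9) = 3)
H(U, u) = 3
1/H(231, sqrt(34 - 151)) = 1/3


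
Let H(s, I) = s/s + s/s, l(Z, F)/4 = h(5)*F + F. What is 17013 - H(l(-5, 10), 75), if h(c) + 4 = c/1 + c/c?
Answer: 17011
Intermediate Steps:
h(c) = -3 + c (h(c) = -4 + (c/1 + c/c) = -4 + (c*1 + 1) = -4 + (c + 1) = -4 + (1 + c) = -3 + c)
l(Z, F) = 12*F (l(Z, F) = 4*((-3 + 5)*F + F) = 4*(2*F + F) = 4*(3*F) = 12*F)
H(s, I) = 2 (H(s, I) = 1 + 1 = 2)
17013 - H(l(-5, 10), 75) = 17013 - 1*2 = 17013 - 2 = 17011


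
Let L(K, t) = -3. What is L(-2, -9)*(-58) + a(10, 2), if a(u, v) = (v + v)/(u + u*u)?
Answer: 9572/55 ≈ 174.04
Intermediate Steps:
a(u, v) = 2*v/(u + u²) (a(u, v) = (2*v)/(u + u²) = 2*v/(u + u²))
L(-2, -9)*(-58) + a(10, 2) = -3*(-58) + 2*2/(10*(1 + 10)) = 174 + 2*2*(⅒)/11 = 174 + 2*2*(⅒)*(1/11) = 174 + 2/55 = 9572/55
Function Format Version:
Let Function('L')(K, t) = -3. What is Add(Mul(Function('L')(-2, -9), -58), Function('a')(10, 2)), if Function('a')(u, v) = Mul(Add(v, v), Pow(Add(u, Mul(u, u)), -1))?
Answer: Rational(9572, 55) ≈ 174.04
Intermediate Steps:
Function('a')(u, v) = Mul(2, v, Pow(Add(u, Pow(u, 2)), -1)) (Function('a')(u, v) = Mul(Mul(2, v), Pow(Add(u, Pow(u, 2)), -1)) = Mul(2, v, Pow(Add(u, Pow(u, 2)), -1)))
Add(Mul(Function('L')(-2, -9), -58), Function('a')(10, 2)) = Add(Mul(-3, -58), Mul(2, 2, Pow(10, -1), Pow(Add(1, 10), -1))) = Add(174, Mul(2, 2, Rational(1, 10), Pow(11, -1))) = Add(174, Mul(2, 2, Rational(1, 10), Rational(1, 11))) = Add(174, Rational(2, 55)) = Rational(9572, 55)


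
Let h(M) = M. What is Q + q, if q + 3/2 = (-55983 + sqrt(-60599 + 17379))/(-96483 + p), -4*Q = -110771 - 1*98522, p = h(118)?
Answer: 20168165687/385460 - 2*I*sqrt(10805)/96365 ≈ 52322.0 - 0.0021574*I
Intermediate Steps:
p = 118
Q = 209293/4 (Q = -(-110771 - 1*98522)/4 = -(-110771 - 98522)/4 = -1/4*(-209293) = 209293/4 ≈ 52323.)
q = -177129/192730 - 2*I*sqrt(10805)/96365 (q = -3/2 + (-55983 + sqrt(-60599 + 17379))/(-96483 + 118) = -3/2 + (-55983 + sqrt(-43220))/(-96365) = -3/2 + (-55983 + 2*I*sqrt(10805))*(-1/96365) = -3/2 + (55983/96365 - 2*I*sqrt(10805)/96365) = -177129/192730 - 2*I*sqrt(10805)/96365 ≈ -0.91905 - 0.0021574*I)
Q + q = 209293/4 + (-177129/192730 - 2*I*sqrt(10805)/96365) = 20168165687/385460 - 2*I*sqrt(10805)/96365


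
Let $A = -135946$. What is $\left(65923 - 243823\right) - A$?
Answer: $-41954$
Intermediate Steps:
$\left(65923 - 243823\right) - A = \left(65923 - 243823\right) - -135946 = -177900 + 135946 = -41954$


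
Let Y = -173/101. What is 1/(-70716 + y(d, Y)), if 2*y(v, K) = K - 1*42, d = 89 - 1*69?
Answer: -202/14289047 ≈ -1.4137e-5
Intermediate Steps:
Y = -173/101 (Y = -173*1/101 = -173/101 ≈ -1.7129)
d = 20 (d = 89 - 69 = 20)
y(v, K) = -21 + K/2 (y(v, K) = (K - 1*42)/2 = (K - 42)/2 = (-42 + K)/2 = -21 + K/2)
1/(-70716 + y(d, Y)) = 1/(-70716 + (-21 + (1/2)*(-173/101))) = 1/(-70716 + (-21 - 173/202)) = 1/(-70716 - 4415/202) = 1/(-14289047/202) = -202/14289047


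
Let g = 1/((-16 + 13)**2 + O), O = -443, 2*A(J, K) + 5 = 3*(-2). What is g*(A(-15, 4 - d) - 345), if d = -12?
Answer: 701/868 ≈ 0.80760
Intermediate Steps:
A(J, K) = -11/2 (A(J, K) = -5/2 + (3*(-2))/2 = -5/2 + (1/2)*(-6) = -5/2 - 3 = -11/2)
g = -1/434 (g = 1/((-16 + 13)**2 - 443) = 1/((-3)**2 - 443) = 1/(9 - 443) = 1/(-434) = -1/434 ≈ -0.0023041)
g*(A(-15, 4 - d) - 345) = -(-11/2 - 345)/434 = -1/434*(-701/2) = 701/868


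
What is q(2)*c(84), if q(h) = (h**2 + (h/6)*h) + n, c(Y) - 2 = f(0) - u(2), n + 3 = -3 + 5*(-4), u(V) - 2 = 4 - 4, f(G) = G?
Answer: 0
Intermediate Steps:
u(V) = 2 (u(V) = 2 + (4 - 4) = 2 + 0 = 2)
n = -26 (n = -3 + (-3 + 5*(-4)) = -3 + (-3 - 20) = -3 - 23 = -26)
c(Y) = 0 (c(Y) = 2 + (0 - 1*2) = 2 + (0 - 2) = 2 - 2 = 0)
q(h) = -26 + 7*h**2/6 (q(h) = (h**2 + (h/6)*h) - 26 = (h**2 + h**2/6) - 26 = 7*h**2/6 - 26 = -26 + 7*h**2/6)
q(2)*c(84) = (-26 + (7/6)*2**2)*0 = (-26 + (7/6)*4)*0 = (-26 + 14/3)*0 = -64/3*0 = 0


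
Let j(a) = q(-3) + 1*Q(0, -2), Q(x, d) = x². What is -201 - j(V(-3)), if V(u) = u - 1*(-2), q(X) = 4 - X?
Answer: -208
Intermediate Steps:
V(u) = 2 + u (V(u) = u + 2 = 2 + u)
j(a) = 7 (j(a) = (4 - 1*(-3)) + 1*0² = (4 + 3) + 1*0 = 7 + 0 = 7)
-201 - j(V(-3)) = -201 - 1*7 = -201 - 7 = -208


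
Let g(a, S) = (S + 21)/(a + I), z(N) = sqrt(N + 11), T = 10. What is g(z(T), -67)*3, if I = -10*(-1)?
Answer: -1380/79 + 138*sqrt(21)/79 ≈ -9.4633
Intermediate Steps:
I = 10
z(N) = sqrt(11 + N)
g(a, S) = (21 + S)/(10 + a) (g(a, S) = (S + 21)/(a + 10) = (21 + S)/(10 + a))
g(z(T), -67)*3 = ((21 - 67)/(10 + sqrt(11 + 10)))*3 = (-46/(10 + sqrt(21)))*3 = -46/(10 + sqrt(21))*3 = -138/(10 + sqrt(21))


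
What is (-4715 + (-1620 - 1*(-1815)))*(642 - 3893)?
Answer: 14694520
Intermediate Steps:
(-4715 + (-1620 - 1*(-1815)))*(642 - 3893) = (-4715 + (-1620 + 1815))*(-3251) = (-4715 + 195)*(-3251) = -4520*(-3251) = 14694520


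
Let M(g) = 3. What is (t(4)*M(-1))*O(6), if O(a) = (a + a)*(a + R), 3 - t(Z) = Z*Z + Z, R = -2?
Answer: -2448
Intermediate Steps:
t(Z) = 3 - Z - Z² (t(Z) = 3 - (Z*Z + Z) = 3 - (Z² + Z) = 3 - (Z + Z²) = 3 + (-Z - Z²) = 3 - Z - Z²)
O(a) = 2*a*(-2 + a) (O(a) = (a + a)*(a - 2) = (2*a)*(-2 + a) = 2*a*(-2 + a))
(t(4)*M(-1))*O(6) = ((3 - 1*4 - 1*4²)*3)*(2*6*(-2 + 6)) = ((3 - 4 - 1*16)*3)*(2*6*4) = ((3 - 4 - 16)*3)*48 = -17*3*48 = -51*48 = -2448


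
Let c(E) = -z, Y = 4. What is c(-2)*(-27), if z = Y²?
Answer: 432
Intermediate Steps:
z = 16 (z = 4² = 16)
c(E) = -16 (c(E) = -1*16 = -16)
c(-2)*(-27) = -16*(-27) = 432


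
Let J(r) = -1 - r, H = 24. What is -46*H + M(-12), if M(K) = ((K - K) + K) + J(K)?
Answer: -1105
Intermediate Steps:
M(K) = -1 (M(K) = ((K - K) + K) + (-1 - K) = (0 + K) + (-1 - K) = K + (-1 - K) = -1)
-46*H + M(-12) = -46*24 - 1 = -1104 - 1 = -1105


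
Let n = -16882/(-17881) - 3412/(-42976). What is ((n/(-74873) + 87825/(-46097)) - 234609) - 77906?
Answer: -207218828868184790426157/663064382748148984 ≈ -3.1252e+5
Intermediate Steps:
n = 196632701/192113464 (n = -16882*(-1/17881) - 3412*(-1/42976) = 16882/17881 + 853/10744 = 196632701/192113464 ≈ 1.0235)
((n/(-74873) + 87825/(-46097)) - 234609) - 77906 = (((196632701/192113464)/(-74873) + 87825/(-46097)) - 234609) - 77906 = (((196632701/192113464)*(-1/74873) + 87825*(-1/46097)) - 234609) - 77906 = ((-196632701/14384111390072 - 87825/46097) - 234609) - 77906 = (-1263293647010691397/663064382748148984 - 234609) - 77906 = -155562135065807495678653/663064382748148984 - 77906 = -207218828868184790426157/663064382748148984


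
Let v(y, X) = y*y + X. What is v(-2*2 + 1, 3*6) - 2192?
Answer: -2165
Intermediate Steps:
v(y, X) = X + y**2 (v(y, X) = y**2 + X = X + y**2)
v(-2*2 + 1, 3*6) - 2192 = (3*6 + (-2*2 + 1)**2) - 2192 = (18 + (-4 + 1)**2) - 2192 = (18 + (-3)**2) - 2192 = (18 + 9) - 2192 = 27 - 2192 = -2165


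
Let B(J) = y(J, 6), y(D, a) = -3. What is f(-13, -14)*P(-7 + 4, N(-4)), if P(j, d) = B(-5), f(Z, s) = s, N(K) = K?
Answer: 42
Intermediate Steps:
B(J) = -3
P(j, d) = -3
f(-13, -14)*P(-7 + 4, N(-4)) = -14*(-3) = 42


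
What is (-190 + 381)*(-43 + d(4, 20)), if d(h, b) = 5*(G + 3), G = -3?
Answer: -8213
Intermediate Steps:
d(h, b) = 0 (d(h, b) = 5*(-3 + 3) = 5*0 = 0)
(-190 + 381)*(-43 + d(4, 20)) = (-190 + 381)*(-43 + 0) = 191*(-43) = -8213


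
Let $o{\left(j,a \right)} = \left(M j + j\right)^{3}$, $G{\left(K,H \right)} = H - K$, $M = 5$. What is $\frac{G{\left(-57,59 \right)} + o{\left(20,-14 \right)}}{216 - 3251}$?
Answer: $- \frac{1728116}{3035} \approx -569.4$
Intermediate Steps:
$o{\left(j,a \right)} = 216 j^{3}$ ($o{\left(j,a \right)} = \left(5 j + j\right)^{3} = \left(6 j\right)^{3} = 216 j^{3}$)
$\frac{G{\left(-57,59 \right)} + o{\left(20,-14 \right)}}{216 - 3251} = \frac{\left(59 - -57\right) + 216 \cdot 20^{3}}{216 - 3251} = \frac{\left(59 + 57\right) + 216 \cdot 8000}{-3035} = \left(116 + 1728000\right) \left(- \frac{1}{3035}\right) = 1728116 \left(- \frac{1}{3035}\right) = - \frac{1728116}{3035}$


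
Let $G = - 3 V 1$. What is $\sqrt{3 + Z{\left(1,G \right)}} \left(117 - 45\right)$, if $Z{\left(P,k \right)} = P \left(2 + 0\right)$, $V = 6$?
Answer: $72 \sqrt{5} \approx 161.0$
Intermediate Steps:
$G = -18$ ($G = \left(-3\right) 6 \cdot 1 = \left(-18\right) 1 = -18$)
$Z{\left(P,k \right)} = 2 P$ ($Z{\left(P,k \right)} = P 2 = 2 P$)
$\sqrt{3 + Z{\left(1,G \right)}} \left(117 - 45\right) = \sqrt{3 + 2 \cdot 1} \left(117 - 45\right) = \sqrt{3 + 2} \cdot 72 = \sqrt{5} \cdot 72 = 72 \sqrt{5}$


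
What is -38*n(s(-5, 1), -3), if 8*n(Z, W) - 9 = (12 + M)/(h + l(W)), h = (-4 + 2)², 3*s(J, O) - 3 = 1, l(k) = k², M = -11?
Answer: -1121/26 ≈ -43.115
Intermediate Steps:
s(J, O) = 4/3 (s(J, O) = 1 + (⅓)*1 = 1 + ⅓ = 4/3)
h = 4 (h = (-2)² = 4)
n(Z, W) = 9/8 + 1/(8*(4 + W²)) (n(Z, W) = 9/8 + ((12 - 11)/(4 + W²))/8 = 9/8 + (1/(4 + W²))/8 = 9/8 + 1/(8*(4 + W²)))
-38*n(s(-5, 1), -3) = -19*(37 + 9*(-3)²)/(4*(4 + (-3)²)) = -19*(37 + 9*9)/(4*(4 + 9)) = -19*(37 + 81)/(4*13) = -19*118/(4*13) = -38*59/52 = -1121/26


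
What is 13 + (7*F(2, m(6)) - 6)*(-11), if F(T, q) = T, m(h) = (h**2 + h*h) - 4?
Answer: -75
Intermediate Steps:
m(h) = -4 + 2*h**2 (m(h) = (h**2 + h**2) - 4 = 2*h**2 - 4 = -4 + 2*h**2)
13 + (7*F(2, m(6)) - 6)*(-11) = 13 + (7*2 - 6)*(-11) = 13 + (14 - 6)*(-11) = 13 + 8*(-11) = 13 - 88 = -75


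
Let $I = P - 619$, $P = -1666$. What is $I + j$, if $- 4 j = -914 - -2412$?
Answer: $- \frac{5319}{2} \approx -2659.5$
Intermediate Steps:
$I = -2285$ ($I = -1666 - 619 = -2285$)
$j = - \frac{749}{2}$ ($j = - \frac{-914 - -2412}{4} = - \frac{-914 + 2412}{4} = \left(- \frac{1}{4}\right) 1498 = - \frac{749}{2} \approx -374.5$)
$I + j = -2285 - \frac{749}{2} = - \frac{5319}{2}$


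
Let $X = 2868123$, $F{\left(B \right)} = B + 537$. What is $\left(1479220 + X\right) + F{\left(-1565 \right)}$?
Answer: $4346315$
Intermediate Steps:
$F{\left(B \right)} = 537 + B$
$\left(1479220 + X\right) + F{\left(-1565 \right)} = \left(1479220 + 2868123\right) + \left(537 - 1565\right) = 4347343 - 1028 = 4346315$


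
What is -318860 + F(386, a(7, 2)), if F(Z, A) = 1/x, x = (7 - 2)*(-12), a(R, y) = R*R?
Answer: -19131601/60 ≈ -3.1886e+5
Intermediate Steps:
a(R, y) = R²
x = -60 (x = 5*(-12) = -60)
F(Z, A) = -1/60 (F(Z, A) = 1/(-60) = -1/60)
-318860 + F(386, a(7, 2)) = -318860 - 1/60 = -19131601/60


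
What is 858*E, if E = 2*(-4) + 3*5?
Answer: 6006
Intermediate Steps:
E = 7 (E = -8 + 15 = 7)
858*E = 858*7 = 6006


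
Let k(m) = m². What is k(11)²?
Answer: 14641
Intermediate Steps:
k(11)² = (11²)² = 121² = 14641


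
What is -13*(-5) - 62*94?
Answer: -5763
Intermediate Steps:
-13*(-5) - 62*94 = 65 - 5828 = -5763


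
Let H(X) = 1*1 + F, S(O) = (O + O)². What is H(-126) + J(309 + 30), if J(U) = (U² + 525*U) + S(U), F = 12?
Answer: 752593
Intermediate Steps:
S(O) = 4*O² (S(O) = (2*O)² = 4*O²)
H(X) = 13 (H(X) = 1*1 + 12 = 1 + 12 = 13)
J(U) = 5*U² + 525*U (J(U) = (U² + 525*U) + 4*U² = 5*U² + 525*U)
H(-126) + J(309 + 30) = 13 + 5*(309 + 30)*(105 + (309 + 30)) = 13 + 5*339*(105 + 339) = 13 + 5*339*444 = 13 + 752580 = 752593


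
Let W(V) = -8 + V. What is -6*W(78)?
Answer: -420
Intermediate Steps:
-6*W(78) = -6*(-8 + 78) = -6*70 = -420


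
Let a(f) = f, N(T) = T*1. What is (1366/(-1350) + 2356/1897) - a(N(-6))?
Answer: 7977499/1280475 ≈ 6.2301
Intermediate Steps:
N(T) = T
(1366/(-1350) + 2356/1897) - a(N(-6)) = (1366/(-1350) + 2356/1897) - 1*(-6) = (1366*(-1/1350) + 2356*(1/1897)) + 6 = (-683/675 + 2356/1897) + 6 = 294649/1280475 + 6 = 7977499/1280475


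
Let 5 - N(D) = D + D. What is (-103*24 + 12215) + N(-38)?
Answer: 9824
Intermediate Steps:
N(D) = 5 - 2*D (N(D) = 5 - (D + D) = 5 - 2*D)
(-103*24 + 12215) + N(-38) = (-103*24 + 12215) + (5 - 2*(-38)) = (-2472 + 12215) + (5 + 76) = 9743 + 81 = 9824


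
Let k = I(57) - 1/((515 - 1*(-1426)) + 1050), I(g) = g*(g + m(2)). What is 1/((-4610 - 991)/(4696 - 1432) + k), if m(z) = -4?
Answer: 3254208/9825377083 ≈ 0.00033120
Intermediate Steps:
I(g) = g*(-4 + g) (I(g) = g*(g - 4) = g*(-4 + g))
k = 9035810/2991 (k = 57*(-4 + 57) - 1/((515 - 1*(-1426)) + 1050) = 57*53 - 1/((515 + 1426) + 1050) = 3021 - 1/(1941 + 1050) = 3021 - 1/2991 = 9035810/2991 ≈ 3021.0)
1/((-4610 - 991)/(4696 - 1432) + k) = 1/((-4610 - 991)/(4696 - 1432) + 9035810/2991) = 1/(-5601/3264 + 9035810/2991) = 1/(-5601*1/3264 + 9035810/2991) = 1/(-1867/1088 + 9035810/2991) = 1/(9825377083/3254208) = 3254208/9825377083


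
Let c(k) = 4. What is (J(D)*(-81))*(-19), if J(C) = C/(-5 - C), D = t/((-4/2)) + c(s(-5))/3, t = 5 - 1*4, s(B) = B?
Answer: -1539/7 ≈ -219.86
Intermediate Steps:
t = 1 (t = 5 - 4 = 1)
D = ⅚ (D = 1/(-4/2) + 4/3 = 1/(-4*½) + 4*(⅓) = 1/(-2) + 4/3 = 1*(-½) + 4/3 = -½ + 4/3 = ⅚ ≈ 0.83333)
(J(D)*(-81))*(-19) = (-1*⅚/(5 + ⅚)*(-81))*(-19) = (-1*⅚/35/6*(-81))*(-19) = (-1*⅚*6/35*(-81))*(-19) = -⅐*(-81)*(-19) = (81/7)*(-19) = -1539/7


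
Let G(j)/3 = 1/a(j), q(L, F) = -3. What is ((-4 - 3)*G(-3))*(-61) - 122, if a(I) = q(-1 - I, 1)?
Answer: -549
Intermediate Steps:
a(I) = -3
G(j) = -1 (G(j) = 3/(-3) = 3*(-⅓) = -1)
((-4 - 3)*G(-3))*(-61) - 122 = ((-4 - 3)*(-1))*(-61) - 122 = -7*(-1)*(-61) - 122 = 7*(-61) - 122 = -427 - 122 = -549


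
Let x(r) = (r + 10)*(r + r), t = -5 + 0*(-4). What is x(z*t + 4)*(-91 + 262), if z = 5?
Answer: 79002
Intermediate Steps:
t = -5 (t = -5 + 0 = -5)
x(r) = 2*r*(10 + r) (x(r) = (10 + r)*(2*r) = 2*r*(10 + r))
x(z*t + 4)*(-91 + 262) = (2*(5*(-5) + 4)*(10 + (5*(-5) + 4)))*(-91 + 262) = (2*(-25 + 4)*(10 + (-25 + 4)))*171 = (2*(-21)*(10 - 21))*171 = (2*(-21)*(-11))*171 = 462*171 = 79002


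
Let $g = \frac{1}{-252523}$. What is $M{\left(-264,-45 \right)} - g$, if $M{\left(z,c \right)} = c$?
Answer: $- \frac{11363534}{252523} \approx -45.0$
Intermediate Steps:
$g = - \frac{1}{252523} \approx -3.96 \cdot 10^{-6}$
$M{\left(-264,-45 \right)} - g = -45 - - \frac{1}{252523} = -45 + \frac{1}{252523} = - \frac{11363534}{252523}$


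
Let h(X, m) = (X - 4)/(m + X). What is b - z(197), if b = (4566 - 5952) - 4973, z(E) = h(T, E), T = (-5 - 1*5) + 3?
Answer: -1208199/190 ≈ -6358.9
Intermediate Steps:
T = -7 (T = (-5 - 5) + 3 = -10 + 3 = -7)
h(X, m) = (-4 + X)/(X + m)
z(E) = -11/(-7 + E) (z(E) = (-4 - 7)/(-7 + E) = -11/(-7 + E))
b = -6359 (b = -1386 - 4973 = -6359)
b - z(197) = -6359 - (-11)/(-7 + 197) = -6359 - (-11)/190 = -6359 - 1*(-11/190) = -6359 + 11/190 = -1208199/190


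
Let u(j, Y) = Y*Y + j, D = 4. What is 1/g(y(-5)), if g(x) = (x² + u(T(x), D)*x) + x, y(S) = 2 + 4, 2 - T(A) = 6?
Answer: 1/114 ≈ 0.0087719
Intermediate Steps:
T(A) = -4 (T(A) = 2 - 1*6 = 2 - 6 = -4)
u(j, Y) = j + Y² (u(j, Y) = Y² + j = j + Y²)
y(S) = 6
g(x) = x² + 13*x (g(x) = (x² + (-4 + 4²)*x) + x = (x² + (-4 + 16)*x) + x = (x² + 12*x) + x = x² + 13*x)
1/g(y(-5)) = 1/(6*(13 + 6)) = 1/(6*19) = 1/114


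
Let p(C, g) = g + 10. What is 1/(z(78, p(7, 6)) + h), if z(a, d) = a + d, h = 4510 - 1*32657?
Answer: -1/28053 ≈ -3.5647e-5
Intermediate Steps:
p(C, g) = 10 + g
h = -28147 (h = 4510 - 32657 = -28147)
1/(z(78, p(7, 6)) + h) = 1/((78 + (10 + 6)) - 28147) = 1/((78 + 16) - 28147) = 1/(94 - 28147) = 1/(-28053) = -1/28053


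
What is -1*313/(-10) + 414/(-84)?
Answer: 923/35 ≈ 26.371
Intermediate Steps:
-1*313/(-10) + 414/(-84) = -313*(-⅒) + 414*(-1/84) = 313/10 - 69/14 = 923/35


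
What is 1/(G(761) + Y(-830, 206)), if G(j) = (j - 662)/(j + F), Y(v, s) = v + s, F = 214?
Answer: -325/202767 ≈ -0.0016028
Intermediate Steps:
Y(v, s) = s + v
G(j) = (-662 + j)/(214 + j) (G(j) = (j - 662)/(j + 214) = (-662 + j)/(214 + j))
1/(G(761) + Y(-830, 206)) = 1/((-662 + 761)/(214 + 761) + (206 - 830)) = 1/(99/975 - 624) = 1/((1/975)*99 - 624) = 1/(33/325 - 624) = 1/(-202767/325) = -325/202767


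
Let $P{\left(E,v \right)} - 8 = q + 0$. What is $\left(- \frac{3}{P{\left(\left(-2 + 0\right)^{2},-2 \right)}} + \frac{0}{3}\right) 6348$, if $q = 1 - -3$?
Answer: $-1587$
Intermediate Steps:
$q = 4$ ($q = 1 + 3 = 4$)
$P{\left(E,v \right)} = 12$ ($P{\left(E,v \right)} = 8 + \left(4 + 0\right) = 8 + 4 = 12$)
$\left(- \frac{3}{P{\left(\left(-2 + 0\right)^{2},-2 \right)}} + \frac{0}{3}\right) 6348 = \left(- \frac{3}{12} + \frac{0}{3}\right) 6348 = \left(\left(-3\right) \frac{1}{12} + 0 \cdot \frac{1}{3}\right) 6348 = \left(- \frac{1}{4} + 0\right) 6348 = \left(- \frac{1}{4}\right) 6348 = -1587$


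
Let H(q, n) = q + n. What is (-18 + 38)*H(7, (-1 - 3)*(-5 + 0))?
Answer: 540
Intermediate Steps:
H(q, n) = n + q
(-18 + 38)*H(7, (-1 - 3)*(-5 + 0)) = (-18 + 38)*((-1 - 3)*(-5 + 0) + 7) = 20*(-4*(-5) + 7) = 20*(20 + 7) = 20*27 = 540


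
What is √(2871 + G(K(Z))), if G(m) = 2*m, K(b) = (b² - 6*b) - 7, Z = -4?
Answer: √2937 ≈ 54.194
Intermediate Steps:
K(b) = -7 + b² - 6*b
√(2871 + G(K(Z))) = √(2871 + 2*(-7 + (-4)² - 6*(-4))) = √(2871 + 2*(-7 + 16 + 24)) = √(2871 + 2*33) = √(2871 + 66) = √2937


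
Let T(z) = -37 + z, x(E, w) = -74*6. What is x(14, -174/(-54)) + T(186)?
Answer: -295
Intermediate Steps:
x(E, w) = -444
x(14, -174/(-54)) + T(186) = -444 + (-37 + 186) = -444 + 149 = -295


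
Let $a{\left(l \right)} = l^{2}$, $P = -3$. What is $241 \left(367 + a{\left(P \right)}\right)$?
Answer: $90616$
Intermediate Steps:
$241 \left(367 + a{\left(P \right)}\right) = 241 \left(367 + \left(-3\right)^{2}\right) = 241 \left(367 + 9\right) = 241 \cdot 376 = 90616$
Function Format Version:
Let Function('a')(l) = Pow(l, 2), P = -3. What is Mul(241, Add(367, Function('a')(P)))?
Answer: 90616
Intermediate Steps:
Mul(241, Add(367, Function('a')(P))) = Mul(241, Add(367, Pow(-3, 2))) = Mul(241, Add(367, 9)) = Mul(241, 376) = 90616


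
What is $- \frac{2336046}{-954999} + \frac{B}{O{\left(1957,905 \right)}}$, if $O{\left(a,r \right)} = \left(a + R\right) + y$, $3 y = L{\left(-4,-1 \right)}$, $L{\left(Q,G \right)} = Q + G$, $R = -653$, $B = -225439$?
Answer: $- \frac{212251708987}{1243727031} \approx -170.66$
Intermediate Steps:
$L{\left(Q,G \right)} = G + Q$
$y = - \frac{5}{3}$ ($y = \frac{-1 - 4}{3} = \frac{1}{3} \left(-5\right) = - \frac{5}{3} \approx -1.6667$)
$O{\left(a,r \right)} = - \frac{1964}{3} + a$ ($O{\left(a,r \right)} = \left(a - 653\right) - \frac{5}{3} = \left(-653 + a\right) - \frac{5}{3} = - \frac{1964}{3} + a$)
$- \frac{2336046}{-954999} + \frac{B}{O{\left(1957,905 \right)}} = - \frac{2336046}{-954999} - \frac{225439}{- \frac{1964}{3} + 1957} = \left(-2336046\right) \left(- \frac{1}{954999}\right) - \frac{225439}{\frac{3907}{3}} = \frac{778682}{318333} - \frac{676317}{3907} = - \frac{212251708987}{1243727031}$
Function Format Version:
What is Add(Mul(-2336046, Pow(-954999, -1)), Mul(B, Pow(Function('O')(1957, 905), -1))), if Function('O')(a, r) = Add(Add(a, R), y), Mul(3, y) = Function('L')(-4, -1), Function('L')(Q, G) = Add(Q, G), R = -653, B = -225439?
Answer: Rational(-212251708987, 1243727031) ≈ -170.66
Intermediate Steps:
Function('L')(Q, G) = Add(G, Q)
y = Rational(-5, 3) (y = Mul(Rational(1, 3), Add(-1, -4)) = Mul(Rational(1, 3), -5) = Rational(-5, 3) ≈ -1.6667)
Function('O')(a, r) = Add(Rational(-1964, 3), a) (Function('O')(a, r) = Add(Add(a, -653), Rational(-5, 3)) = Add(Add(-653, a), Rational(-5, 3)) = Add(Rational(-1964, 3), a))
Add(Mul(-2336046, Pow(-954999, -1)), Mul(B, Pow(Function('O')(1957, 905), -1))) = Add(Mul(-2336046, Pow(-954999, -1)), Mul(-225439, Pow(Add(Rational(-1964, 3), 1957), -1))) = Add(Mul(-2336046, Rational(-1, 954999)), Mul(-225439, Pow(Rational(3907, 3), -1))) = Add(Rational(778682, 318333), Mul(-225439, Rational(3, 3907))) = Add(Rational(778682, 318333), Rational(-676317, 3907)) = Rational(-212251708987, 1243727031)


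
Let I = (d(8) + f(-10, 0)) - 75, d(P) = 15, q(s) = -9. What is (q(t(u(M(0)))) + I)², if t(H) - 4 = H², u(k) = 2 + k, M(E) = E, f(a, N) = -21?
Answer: 8100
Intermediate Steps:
t(H) = 4 + H²
I = -81 (I = (15 - 21) - 75 = -6 - 75 = -81)
(q(t(u(M(0)))) + I)² = (-9 - 81)² = (-90)² = 8100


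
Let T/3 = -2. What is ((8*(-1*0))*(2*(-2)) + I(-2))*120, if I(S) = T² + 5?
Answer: 4920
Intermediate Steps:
T = -6 (T = 3*(-2) = -6)
I(S) = 41 (I(S) = (-6)² + 5 = 36 + 5 = 41)
((8*(-1*0))*(2*(-2)) + I(-2))*120 = ((8*(-1*0))*(2*(-2)) + 41)*120 = ((8*0)*(-4) + 41)*120 = (0*(-4) + 41)*120 = (0 + 41)*120 = 41*120 = 4920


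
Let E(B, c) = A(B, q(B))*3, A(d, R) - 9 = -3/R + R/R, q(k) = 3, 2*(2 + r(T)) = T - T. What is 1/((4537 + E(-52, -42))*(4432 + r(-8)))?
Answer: 1/20218520 ≈ 4.9460e-8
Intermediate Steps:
r(T) = -2 (r(T) = -2 + (T - T)/2 = -2 + (1/2)*0 = -2 + 0 = -2)
A(d, R) = 10 - 3/R (A(d, R) = 9 + (-3/R + R/R) = 9 + (-3/R + 1) = 9 + (1 - 3/R) = 10 - 3/R)
E(B, c) = 27 (E(B, c) = (10 - 3/3)*3 = (10 - 3*1/3)*3 = (10 - 1)*3 = 9*3 = 27)
1/((4537 + E(-52, -42))*(4432 + r(-8))) = 1/((4537 + 27)*(4432 - 2)) = 1/(4564*4430) = 1/20218520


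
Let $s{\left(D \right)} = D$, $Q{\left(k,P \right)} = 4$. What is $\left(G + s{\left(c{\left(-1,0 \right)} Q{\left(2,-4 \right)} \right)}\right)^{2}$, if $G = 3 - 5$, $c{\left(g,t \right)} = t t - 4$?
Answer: $324$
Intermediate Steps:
$c{\left(g,t \right)} = -4 + t^{2}$ ($c{\left(g,t \right)} = t^{2} - 4 = -4 + t^{2}$)
$G = -2$
$\left(G + s{\left(c{\left(-1,0 \right)} Q{\left(2,-4 \right)} \right)}\right)^{2} = \left(-2 + \left(-4 + 0^{2}\right) 4\right)^{2} = \left(-2 + \left(-4 + 0\right) 4\right)^{2} = \left(-2 - 16\right)^{2} = \left(-18\right)^{2} = 324$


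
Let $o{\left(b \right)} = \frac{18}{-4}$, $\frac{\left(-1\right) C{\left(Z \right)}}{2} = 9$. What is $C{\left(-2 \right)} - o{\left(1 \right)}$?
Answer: $- \frac{27}{2} \approx -13.5$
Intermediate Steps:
$C{\left(Z \right)} = -18$ ($C{\left(Z \right)} = \left(-2\right) 9 = -18$)
$o{\left(b \right)} = - \frac{9}{2}$ ($o{\left(b \right)} = 18 \left(- \frac{1}{4}\right) = - \frac{9}{2}$)
$C{\left(-2 \right)} - o{\left(1 \right)} = -18 - - \frac{9}{2} = -18 + \frac{9}{2} = - \frac{27}{2}$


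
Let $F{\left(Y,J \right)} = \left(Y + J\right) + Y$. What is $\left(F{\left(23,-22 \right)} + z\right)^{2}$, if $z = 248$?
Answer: $73984$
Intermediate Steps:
$F{\left(Y,J \right)} = J + 2 Y$ ($F{\left(Y,J \right)} = \left(J + Y\right) + Y = J + 2 Y$)
$\left(F{\left(23,-22 \right)} + z\right)^{2} = \left(\left(-22 + 2 \cdot 23\right) + 248\right)^{2} = \left(\left(-22 + 46\right) + 248\right)^{2} = \left(24 + 248\right)^{2} = 272^{2} = 73984$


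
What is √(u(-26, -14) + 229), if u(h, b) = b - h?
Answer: √241 ≈ 15.524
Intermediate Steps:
√(u(-26, -14) + 229) = √((-14 - 1*(-26)) + 229) = √((-14 + 26) + 229) = √(12 + 229) = √241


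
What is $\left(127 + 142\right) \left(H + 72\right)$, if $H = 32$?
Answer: $27976$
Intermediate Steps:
$\left(127 + 142\right) \left(H + 72\right) = \left(127 + 142\right) \left(32 + 72\right) = 269 \cdot 104 = 27976$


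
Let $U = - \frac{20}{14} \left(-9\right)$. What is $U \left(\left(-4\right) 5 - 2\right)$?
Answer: $- \frac{1980}{7} \approx -282.86$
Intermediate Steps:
$U = \frac{90}{7}$ ($U = \left(-20\right) \frac{1}{14} \left(-9\right) = \left(- \frac{10}{7}\right) \left(-9\right) = \frac{90}{7} \approx 12.857$)
$U \left(\left(-4\right) 5 - 2\right) = \frac{90 \left(\left(-4\right) 5 - 2\right)}{7} = \frac{90 \left(-20 - 2\right)}{7} = \frac{90}{7} \left(-22\right) = - \frac{1980}{7}$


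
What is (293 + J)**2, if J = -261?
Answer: 1024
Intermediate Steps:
(293 + J)**2 = (293 - 261)**2 = 32**2 = 1024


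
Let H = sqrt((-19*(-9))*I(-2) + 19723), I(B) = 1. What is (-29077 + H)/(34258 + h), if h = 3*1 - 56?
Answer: -29077/34205 + 7*sqrt(406)/34205 ≈ -0.84596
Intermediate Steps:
h = -53 (h = 3 - 56 = -53)
H = 7*sqrt(406) (H = sqrt(-19*(-9)*1 + 19723) = sqrt(171*1 + 19723) = sqrt(171 + 19723) = sqrt(19894) = 7*sqrt(406) ≈ 141.05)
(-29077 + H)/(34258 + h) = (-29077 + 7*sqrt(406))/(34258 - 53) = (-29077 + 7*sqrt(406))/34205 = (-29077 + 7*sqrt(406))*(1/34205) = -29077/34205 + 7*sqrt(406)/34205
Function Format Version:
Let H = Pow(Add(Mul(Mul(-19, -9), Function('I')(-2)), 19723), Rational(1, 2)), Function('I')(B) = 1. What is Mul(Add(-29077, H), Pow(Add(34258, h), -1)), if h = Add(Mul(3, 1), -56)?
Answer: Add(Rational(-29077, 34205), Mul(Rational(7, 34205), Pow(406, Rational(1, 2)))) ≈ -0.84596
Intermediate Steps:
h = -53 (h = Add(3, -56) = -53)
H = Mul(7, Pow(406, Rational(1, 2))) (H = Pow(Add(Mul(Mul(-19, -9), 1), 19723), Rational(1, 2)) = Pow(Add(Mul(171, 1), 19723), Rational(1, 2)) = Pow(Add(171, 19723), Rational(1, 2)) = Pow(19894, Rational(1, 2)) = Mul(7, Pow(406, Rational(1, 2))) ≈ 141.05)
Mul(Add(-29077, H), Pow(Add(34258, h), -1)) = Mul(Add(-29077, Mul(7, Pow(406, Rational(1, 2)))), Pow(Add(34258, -53), -1)) = Mul(Add(-29077, Mul(7, Pow(406, Rational(1, 2)))), Pow(34205, -1)) = Mul(Add(-29077, Mul(7, Pow(406, Rational(1, 2)))), Rational(1, 34205)) = Add(Rational(-29077, 34205), Mul(Rational(7, 34205), Pow(406, Rational(1, 2))))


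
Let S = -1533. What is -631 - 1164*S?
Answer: 1783781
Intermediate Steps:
-631 - 1164*S = -631 - 1164*(-1533) = -631 + 1784412 = 1783781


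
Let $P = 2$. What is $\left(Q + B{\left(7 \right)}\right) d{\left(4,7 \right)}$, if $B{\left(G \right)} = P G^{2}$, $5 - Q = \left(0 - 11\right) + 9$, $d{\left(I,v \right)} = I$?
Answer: $420$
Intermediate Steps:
$Q = 7$ ($Q = 5 - \left(\left(0 - 11\right) + 9\right) = 5 - \left(-11 + 9\right) = 5 - -2 = 5 + 2 = 7$)
$B{\left(G \right)} = 2 G^{2}$
$\left(Q + B{\left(7 \right)}\right) d{\left(4,7 \right)} = \left(7 + 2 \cdot 7^{2}\right) 4 = \left(7 + 2 \cdot 49\right) 4 = \left(7 + 98\right) 4 = 105 \cdot 4 = 420$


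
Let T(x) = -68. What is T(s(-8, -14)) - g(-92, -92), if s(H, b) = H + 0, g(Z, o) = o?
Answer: 24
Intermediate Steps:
s(H, b) = H
T(s(-8, -14)) - g(-92, -92) = -68 - 1*(-92) = -68 + 92 = 24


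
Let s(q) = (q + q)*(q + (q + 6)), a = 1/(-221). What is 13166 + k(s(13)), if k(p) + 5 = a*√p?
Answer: 13161 - 8*√13/221 ≈ 13161.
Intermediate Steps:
a = -1/221 ≈ -0.0045249
s(q) = 2*q*(6 + 2*q) (s(q) = (2*q)*(q + (6 + q)) = (2*q)*(6 + 2*q) = 2*q*(6 + 2*q))
k(p) = -5 - √p/221
13166 + k(s(13)) = 13166 + (-5 - 2*√13*√(3 + 13)/221) = 13166 + (-5 - 8*√13/221) = 13161 - 8*√13/221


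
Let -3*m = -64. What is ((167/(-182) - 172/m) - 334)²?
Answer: 249379385641/2119936 ≈ 1.1764e+5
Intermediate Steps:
m = 64/3 (m = -⅓*(-64) = 64/3 ≈ 21.333)
((167/(-182) - 172/m) - 334)² = ((167/(-182) - 172/64/3) - 334)² = ((167*(-1/182) - 172*3/64) - 334)² = ((-167/182 - 129/16) - 334)² = (-13075/1456 - 334)² = (-499379/1456)² = 249379385641/2119936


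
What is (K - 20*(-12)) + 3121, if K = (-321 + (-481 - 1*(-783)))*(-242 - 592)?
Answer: 19207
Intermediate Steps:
K = 15846 (K = (-321 + (-481 + 783))*(-834) = (-321 + 302)*(-834) = -19*(-834) = 15846)
(K - 20*(-12)) + 3121 = (15846 - 20*(-12)) + 3121 = (15846 + 240) + 3121 = 16086 + 3121 = 19207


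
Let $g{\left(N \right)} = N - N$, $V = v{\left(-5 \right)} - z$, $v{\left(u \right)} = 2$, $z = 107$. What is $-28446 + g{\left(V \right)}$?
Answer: $-28446$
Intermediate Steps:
$V = -105$ ($V = 2 - 107 = -105$)
$g{\left(N \right)} = 0$
$-28446 + g{\left(V \right)} = -28446 + 0 = -28446$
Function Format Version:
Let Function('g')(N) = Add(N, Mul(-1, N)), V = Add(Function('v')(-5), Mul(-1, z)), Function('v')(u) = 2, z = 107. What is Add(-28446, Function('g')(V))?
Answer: -28446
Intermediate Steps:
V = -105 (V = Add(2, Mul(-1, 107)) = Add(2, -107) = -105)
Function('g')(N) = 0
Add(-28446, Function('g')(V)) = Add(-28446, 0) = -28446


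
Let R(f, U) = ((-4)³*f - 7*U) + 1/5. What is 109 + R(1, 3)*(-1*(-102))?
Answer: -42703/5 ≈ -8540.6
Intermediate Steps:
R(f, U) = ⅕ - 64*f - 7*U (R(f, U) = (-64*f - 7*U) + ⅕ = ⅕ - 64*f - 7*U)
109 + R(1, 3)*(-1*(-102)) = 109 + (⅕ - 64*1 - 7*3)*(-1*(-102)) = 109 + (⅕ - 64 - 21)*102 = 109 - 424/5*102 = 109 - 43248/5 = -42703/5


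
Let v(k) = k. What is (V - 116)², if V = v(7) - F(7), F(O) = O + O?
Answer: 15129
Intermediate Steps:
F(O) = 2*O
V = -7 (V = 7 - 2*7 = 7 - 1*14 = 7 - 14 = -7)
(V - 116)² = (-7 - 116)² = (-123)² = 15129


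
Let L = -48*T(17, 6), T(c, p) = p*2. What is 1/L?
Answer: -1/576 ≈ -0.0017361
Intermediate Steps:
T(c, p) = 2*p
L = -576 (L = -96*6 = -48*12 = -576)
1/L = 1/(-576) = -1/576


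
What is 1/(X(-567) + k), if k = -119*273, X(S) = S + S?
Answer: -1/33621 ≈ -2.9743e-5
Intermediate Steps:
X(S) = 2*S
k = -32487
1/(X(-567) + k) = 1/(2*(-567) - 32487) = 1/(-1134 - 32487) = 1/(-33621) = -1/33621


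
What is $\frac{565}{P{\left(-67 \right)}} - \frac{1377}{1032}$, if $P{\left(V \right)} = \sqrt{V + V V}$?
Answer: $- \frac{459}{344} + \frac{565 \sqrt{4422}}{4422} \approx 7.1622$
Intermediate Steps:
$P{\left(V \right)} = \sqrt{V + V^{2}}$
$\frac{565}{P{\left(-67 \right)}} - \frac{1377}{1032} = \frac{565}{\sqrt{- 67 \left(1 - 67\right)}} - \frac{1377}{1032} = \frac{565}{\sqrt{\left(-67\right) \left(-66\right)}} - \frac{459}{344} = \frac{565}{\sqrt{4422}} - \frac{459}{344} = 565 \frac{\sqrt{4422}}{4422} - \frac{459}{344} = \frac{565 \sqrt{4422}}{4422} - \frac{459}{344} = - \frac{459}{344} + \frac{565 \sqrt{4422}}{4422}$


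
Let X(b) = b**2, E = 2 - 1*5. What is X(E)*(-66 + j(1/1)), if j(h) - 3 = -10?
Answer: -657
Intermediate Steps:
j(h) = -7 (j(h) = 3 - 10 = -7)
E = -3 (E = 2 - 5 = -3)
X(E)*(-66 + j(1/1)) = (-3)**2*(-66 - 7) = 9*(-73) = -657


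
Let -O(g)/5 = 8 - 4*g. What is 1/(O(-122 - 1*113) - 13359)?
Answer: -1/18099 ≈ -5.5252e-5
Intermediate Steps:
O(g) = -40 + 20*g (O(g) = -5*(8 - 4*g) = -40 + 20*g)
1/(O(-122 - 1*113) - 13359) = 1/((-40 + 20*(-122 - 1*113)) - 13359) = 1/((-40 + 20*(-122 - 113)) - 13359) = 1/((-40 + 20*(-235)) - 13359) = 1/((-40 - 4700) - 13359) = 1/(-4740 - 13359) = 1/(-18099) = -1/18099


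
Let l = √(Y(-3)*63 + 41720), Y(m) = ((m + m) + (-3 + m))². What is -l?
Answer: -2*√12698 ≈ -225.37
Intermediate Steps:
Y(m) = (-3 + 3*m)² (Y(m) = (2*m + (-3 + m))² = (-3 + 3*m)²)
l = 2*√12698 (l = √((9*(-1 - 3)²)*63 + 41720) = √((9*(-4)²)*63 + 41720) = √((9*16)*63 + 41720) = √(144*63 + 41720) = √(9072 + 41720) = √50792 = 2*√12698 ≈ 225.37)
-l = -2*√12698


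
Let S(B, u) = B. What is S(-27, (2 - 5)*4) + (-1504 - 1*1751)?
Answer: -3282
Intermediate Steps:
S(-27, (2 - 5)*4) + (-1504 - 1*1751) = -27 + (-1504 - 1*1751) = -27 + (-1504 - 1751) = -27 - 3255 = -3282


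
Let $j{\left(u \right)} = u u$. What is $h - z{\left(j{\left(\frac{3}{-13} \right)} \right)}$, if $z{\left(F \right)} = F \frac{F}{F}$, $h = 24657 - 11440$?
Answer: $\frac{2233664}{169} \approx 13217.0$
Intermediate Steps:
$h = 13217$ ($h = 24657 - 11440 = 13217$)
$j{\left(u \right)} = u^{2}$
$z{\left(F \right)} = F$ ($z{\left(F \right)} = F 1 = F$)
$h - z{\left(j{\left(\frac{3}{-13} \right)} \right)} = 13217 - \left(\frac{3}{-13}\right)^{2} = 13217 - \left(3 \left(- \frac{1}{13}\right)\right)^{2} = 13217 - \left(- \frac{3}{13}\right)^{2} = 13217 - \frac{9}{169} = \frac{2233664}{169}$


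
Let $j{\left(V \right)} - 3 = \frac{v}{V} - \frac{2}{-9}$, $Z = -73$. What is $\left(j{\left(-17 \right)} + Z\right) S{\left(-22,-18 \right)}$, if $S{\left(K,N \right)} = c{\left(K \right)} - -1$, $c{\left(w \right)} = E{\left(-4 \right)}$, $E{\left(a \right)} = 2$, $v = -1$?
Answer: $- \frac{10667}{51} \approx -209.16$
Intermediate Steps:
$j{\left(V \right)} = \frac{29}{9} - \frac{1}{V}$ ($j{\left(V \right)} = 3 - \left(- \frac{2}{9} + \frac{1}{V}\right) = 3 + \left(- \frac{1}{V} + \frac{2}{9}\right) = 3 + \left(\frac{2}{9} - \frac{1}{V}\right) = \frac{29}{9} - \frac{1}{V}$)
$c{\left(w \right)} = 2$
$S{\left(K,N \right)} = 3$ ($S{\left(K,N \right)} = 2 - -1 = 2 + \left(-1 + 2\right) = 2 + 1 = 3$)
$\left(j{\left(-17 \right)} + Z\right) S{\left(-22,-18 \right)} = \left(\left(\frac{29}{9} - \frac{1}{-17}\right) - 73\right) 3 = \left(\left(\frac{29}{9} - - \frac{1}{17}\right) - 73\right) 3 = \left(\left(\frac{29}{9} + \frac{1}{17}\right) - 73\right) 3 = \left(\frac{502}{153} - 73\right) 3 = \left(- \frac{10667}{153}\right) 3 = - \frac{10667}{51}$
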